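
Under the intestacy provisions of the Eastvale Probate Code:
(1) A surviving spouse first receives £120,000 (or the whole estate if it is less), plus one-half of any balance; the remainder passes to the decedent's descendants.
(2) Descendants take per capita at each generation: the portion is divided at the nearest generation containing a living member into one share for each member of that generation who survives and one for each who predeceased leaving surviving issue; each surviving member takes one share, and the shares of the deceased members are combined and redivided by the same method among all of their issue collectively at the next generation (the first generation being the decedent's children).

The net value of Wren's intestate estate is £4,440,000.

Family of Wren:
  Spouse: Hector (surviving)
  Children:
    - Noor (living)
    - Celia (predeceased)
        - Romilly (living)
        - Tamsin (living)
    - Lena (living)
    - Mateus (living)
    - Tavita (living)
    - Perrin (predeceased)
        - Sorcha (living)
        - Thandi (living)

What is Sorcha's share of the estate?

Sorcha receives £180,000.

Hector first takes £120,000, leaving a balance of £4,320,000. Hector then takes one-half of the balance (£2,160,000), for a total of £2,280,000. The remaining £2,160,000 passes to the descendants.
The descendants' portion (£2,160,000) is divided at the children's generation into 6 shares of £360,000. Noor, Lena, Mateus, and Tavita each take £360,000. The 2 shares of the deceased (Celia and Perrin) are combined into a pool of £720,000.
That pool (£720,000) is divided at the grandchildren's generation equally among Romilly, Tamsin, Sorcha, and Thandi: £180,000 each.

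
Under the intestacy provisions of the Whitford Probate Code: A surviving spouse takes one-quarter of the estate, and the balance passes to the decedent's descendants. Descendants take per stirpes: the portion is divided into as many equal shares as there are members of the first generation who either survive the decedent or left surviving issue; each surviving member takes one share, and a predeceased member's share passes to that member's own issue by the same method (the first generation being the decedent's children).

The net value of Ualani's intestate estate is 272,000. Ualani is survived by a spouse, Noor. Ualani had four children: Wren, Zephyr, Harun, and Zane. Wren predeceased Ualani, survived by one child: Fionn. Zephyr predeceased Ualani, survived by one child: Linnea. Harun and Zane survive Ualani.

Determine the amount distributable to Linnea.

Linnea receives 51,000.

Noor takes one-quarter of 272,000 = 68,000. The remaining 204,000 passes to the descendants.
The descendants' portion (204,000) is divided into 4 shares of 51,000: Harun and Zane each take 51,000; Wren's 51,000 share passes to Wren's issue; Zephyr's 51,000 share passes to Zephyr's issue.
Wren's share (51,000) passes entirely to Fionn.
Zephyr's share (51,000) passes entirely to Linnea.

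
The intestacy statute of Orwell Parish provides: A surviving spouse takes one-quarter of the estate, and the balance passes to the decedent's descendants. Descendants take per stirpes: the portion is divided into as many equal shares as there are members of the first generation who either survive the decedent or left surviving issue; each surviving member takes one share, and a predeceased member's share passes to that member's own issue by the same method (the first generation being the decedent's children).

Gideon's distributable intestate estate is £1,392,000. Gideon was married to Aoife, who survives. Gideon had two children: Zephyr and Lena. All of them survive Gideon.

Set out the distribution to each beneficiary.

Aoife: £348,000; Zephyr: £522,000; Lena: £522,000

Aoife takes one-quarter of £1,392,000 = £348,000. The remaining £1,044,000 passes to the descendants.
The descendants' portion (£1,044,000) is divided into 2 shares of £522,000: Zephyr and Lena each take £522,000.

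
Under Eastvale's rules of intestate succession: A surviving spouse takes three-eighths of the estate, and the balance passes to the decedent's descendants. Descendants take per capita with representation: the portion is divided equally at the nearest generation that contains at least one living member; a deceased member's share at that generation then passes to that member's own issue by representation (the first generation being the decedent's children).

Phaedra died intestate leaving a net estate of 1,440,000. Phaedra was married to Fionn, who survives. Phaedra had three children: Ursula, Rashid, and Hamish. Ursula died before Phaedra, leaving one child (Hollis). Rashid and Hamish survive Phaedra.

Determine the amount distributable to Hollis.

Fionn takes three-eighths of 1,440,000 = 540,000. The remaining 900,000 passes to the descendants.
The descendants' portion (900,000) is divided into 3 shares of 300,000: Rashid and Hamish each take 300,000; Ursula's 300,000 share passes to Ursula's issue.
Ursula's share (300,000) passes entirely to Hollis.

Hollis receives 300,000.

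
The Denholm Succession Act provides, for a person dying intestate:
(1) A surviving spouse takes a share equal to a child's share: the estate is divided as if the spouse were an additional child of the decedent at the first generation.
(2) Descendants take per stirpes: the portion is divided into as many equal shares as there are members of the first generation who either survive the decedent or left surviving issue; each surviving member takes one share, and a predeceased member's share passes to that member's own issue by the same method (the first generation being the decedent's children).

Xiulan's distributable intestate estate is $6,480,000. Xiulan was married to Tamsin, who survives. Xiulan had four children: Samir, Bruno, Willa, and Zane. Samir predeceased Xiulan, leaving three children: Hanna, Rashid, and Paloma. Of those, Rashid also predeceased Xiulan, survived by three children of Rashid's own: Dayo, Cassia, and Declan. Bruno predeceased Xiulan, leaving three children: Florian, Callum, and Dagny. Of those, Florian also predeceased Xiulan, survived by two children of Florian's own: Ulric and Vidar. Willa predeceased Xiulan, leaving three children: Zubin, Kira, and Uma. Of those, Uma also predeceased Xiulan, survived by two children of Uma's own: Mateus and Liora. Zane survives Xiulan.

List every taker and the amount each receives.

Tamsin: $1,296,000; Hanna: $432,000; Dayo: $144,000; Cassia: $144,000; Declan: $144,000; Paloma: $432,000; Ulric: $216,000; Vidar: $216,000; Callum: $432,000; Dagny: $432,000; Zubin: $432,000; Kira: $432,000; Mateus: $216,000; Liora: $216,000; Zane: $1,296,000

The spouse counts as an additional share at the children's level, so there are 5 primary shares of $1,296,000. Tamsin takes one such share ($1,296,000).
The children's combined portion ($5,184,000) is divided into 4 shares of $1,296,000: Zane takes $1,296,000; Samir's $1,296,000 share passes to Samir's issue; Bruno's $1,296,000 share passes to Bruno's issue; Willa's $1,296,000 share passes to Willa's issue.
Samir's share ($1,296,000) is divided into 3 shares of $432,000: Hanna and Paloma each take $432,000; Rashid's $432,000 share passes to Rashid's issue.
Rashid's share ($432,000) is divided into 3 shares of $144,000: Dayo, Cassia, and Declan each take $144,000.
Bruno's share ($1,296,000) is divided into 3 shares of $432,000: Callum and Dagny each take $432,000; Florian's $432,000 share passes to Florian's issue.
Florian's share ($432,000) is divided into 2 shares of $216,000: Ulric and Vidar each take $216,000.
Willa's share ($1,296,000) is divided into 3 shares of $432,000: Zubin and Kira each take $432,000; Uma's $432,000 share passes to Uma's issue.
Uma's share ($432,000) is divided into 2 shares of $216,000: Mateus and Liora each take $216,000.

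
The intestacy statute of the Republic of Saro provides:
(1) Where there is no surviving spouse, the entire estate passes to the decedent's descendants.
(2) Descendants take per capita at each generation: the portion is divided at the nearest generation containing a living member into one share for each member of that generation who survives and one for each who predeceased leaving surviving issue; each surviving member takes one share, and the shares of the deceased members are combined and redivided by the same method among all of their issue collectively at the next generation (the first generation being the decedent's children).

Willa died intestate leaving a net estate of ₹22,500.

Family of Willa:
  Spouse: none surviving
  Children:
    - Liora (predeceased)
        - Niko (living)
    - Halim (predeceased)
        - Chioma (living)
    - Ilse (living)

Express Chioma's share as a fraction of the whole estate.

Chioma receives 1/3 of the estate.

The entire ₹22,500 passes to the descendants.
That amount (₹22,500) is divided at the children's generation into 3 shares of ₹7,500. Ilse takes ₹7,500. The 2 shares of the deceased (Liora and Halim) are combined into a pool of ₹15,000.
That pool (₹15,000) is divided at the grandchildren's generation equally among Niko and Chioma: ₹7,500 each.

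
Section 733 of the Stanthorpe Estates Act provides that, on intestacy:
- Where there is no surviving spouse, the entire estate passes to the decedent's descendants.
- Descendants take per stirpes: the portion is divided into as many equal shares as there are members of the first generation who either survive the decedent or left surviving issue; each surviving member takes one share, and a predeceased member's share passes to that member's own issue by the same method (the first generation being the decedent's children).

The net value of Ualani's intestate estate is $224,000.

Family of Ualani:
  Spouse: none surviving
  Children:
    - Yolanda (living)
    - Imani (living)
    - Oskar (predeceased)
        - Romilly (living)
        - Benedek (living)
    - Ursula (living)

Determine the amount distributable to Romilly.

Romilly receives $28,000.

The entire $224,000 passes to the descendants.
That amount ($224,000) is divided into 4 shares of $56,000: Yolanda, Imani, and Ursula each take $56,000; Oskar's $56,000 share passes to Oskar's issue.
Oskar's share ($56,000) is divided into 2 shares of $28,000: Romilly and Benedek each take $28,000.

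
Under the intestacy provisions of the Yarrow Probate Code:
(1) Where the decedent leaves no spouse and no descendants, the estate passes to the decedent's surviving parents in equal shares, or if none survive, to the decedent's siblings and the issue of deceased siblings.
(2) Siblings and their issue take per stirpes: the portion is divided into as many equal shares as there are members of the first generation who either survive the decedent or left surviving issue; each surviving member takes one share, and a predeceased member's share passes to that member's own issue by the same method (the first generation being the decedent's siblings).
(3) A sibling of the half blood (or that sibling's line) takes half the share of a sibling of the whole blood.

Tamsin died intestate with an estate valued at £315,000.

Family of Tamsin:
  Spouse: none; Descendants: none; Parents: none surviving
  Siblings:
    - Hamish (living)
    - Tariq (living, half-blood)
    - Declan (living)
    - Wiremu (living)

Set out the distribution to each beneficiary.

Hamish: £90,000; Tariq: £45,000; Declan: £90,000; Wiremu: £90,000

The entire £315,000 passes to the siblings and their issue.
Counting each half-blood sibling's line as half a unit, there are 7/2 units in £315,000, so one unit is £90,000. Whole-blood lines (Hamish, Declan, and Wiremu) take £90,000 each; half-blood lines (Tariq) take £45,000 each.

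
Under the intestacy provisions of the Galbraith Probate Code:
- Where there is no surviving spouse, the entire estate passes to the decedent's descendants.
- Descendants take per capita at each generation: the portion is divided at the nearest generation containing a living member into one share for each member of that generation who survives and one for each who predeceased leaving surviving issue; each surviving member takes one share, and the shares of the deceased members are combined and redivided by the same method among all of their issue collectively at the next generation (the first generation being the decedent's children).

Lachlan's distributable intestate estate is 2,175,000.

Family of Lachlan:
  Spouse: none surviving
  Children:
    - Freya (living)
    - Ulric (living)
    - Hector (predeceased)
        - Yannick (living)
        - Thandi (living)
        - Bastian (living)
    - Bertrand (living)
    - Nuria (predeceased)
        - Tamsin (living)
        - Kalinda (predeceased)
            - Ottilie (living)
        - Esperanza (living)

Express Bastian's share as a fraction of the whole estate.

The entire 2,175,000 passes to the descendants.
That amount (2,175,000) is divided at the children's generation into 5 shares of 435,000. Freya, Ulric, and Bertrand each take 435,000. The 2 shares of the deceased (Hector and Nuria) are combined into a pool of 870,000.
That pool (870,000) is divided at the grandchildren's generation into 6 shares of 145,000. Yannick, Thandi, Bastian, Tamsin, and Esperanza each take 145,000. The remaining share for the deceased Kalinda (145,000) is carried to the next generation.
That pool (145,000) passes entirely to Ottilie, the sole taker at the great-grandchildren's generation.

Bastian receives 1/15 of the estate.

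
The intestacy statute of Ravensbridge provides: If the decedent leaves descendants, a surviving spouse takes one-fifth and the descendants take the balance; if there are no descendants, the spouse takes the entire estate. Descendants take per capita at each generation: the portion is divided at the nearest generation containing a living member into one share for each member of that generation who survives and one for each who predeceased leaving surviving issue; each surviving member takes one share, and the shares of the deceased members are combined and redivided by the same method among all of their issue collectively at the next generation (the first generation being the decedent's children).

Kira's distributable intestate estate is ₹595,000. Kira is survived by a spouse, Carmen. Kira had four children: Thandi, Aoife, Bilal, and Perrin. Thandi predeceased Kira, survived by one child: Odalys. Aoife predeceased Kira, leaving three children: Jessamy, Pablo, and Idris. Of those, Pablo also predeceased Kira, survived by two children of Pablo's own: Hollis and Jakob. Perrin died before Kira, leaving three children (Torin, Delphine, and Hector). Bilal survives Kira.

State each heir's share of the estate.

Carmen: ₹119,000; Odalys: ₹51,000; Jessamy: ₹51,000; Hollis: ₹25,500; Jakob: ₹25,500; Idris: ₹51,000; Bilal: ₹119,000; Torin: ₹51,000; Delphine: ₹51,000; Hector: ₹51,000

Carmen takes one-fifth of ₹595,000 = ₹119,000. The remaining ₹476,000 passes to the descendants.
The descendants' portion (₹476,000) is divided at the children's generation into 4 shares of ₹119,000. Bilal takes ₹119,000. The 3 shares of the deceased (Thandi, Aoife, and Perrin) are combined into a pool of ₹357,000.
That pool (₹357,000) is divided at the grandchildren's generation into 7 shares of ₹51,000. Odalys, Jessamy, Idris, Torin, Delphine, and Hector each take ₹51,000. The remaining share for the deceased Pablo (₹51,000) is carried to the next generation.
That pool (₹51,000) is divided at the great-grandchildren's generation equally among Hollis and Jakob: ₹25,500 each.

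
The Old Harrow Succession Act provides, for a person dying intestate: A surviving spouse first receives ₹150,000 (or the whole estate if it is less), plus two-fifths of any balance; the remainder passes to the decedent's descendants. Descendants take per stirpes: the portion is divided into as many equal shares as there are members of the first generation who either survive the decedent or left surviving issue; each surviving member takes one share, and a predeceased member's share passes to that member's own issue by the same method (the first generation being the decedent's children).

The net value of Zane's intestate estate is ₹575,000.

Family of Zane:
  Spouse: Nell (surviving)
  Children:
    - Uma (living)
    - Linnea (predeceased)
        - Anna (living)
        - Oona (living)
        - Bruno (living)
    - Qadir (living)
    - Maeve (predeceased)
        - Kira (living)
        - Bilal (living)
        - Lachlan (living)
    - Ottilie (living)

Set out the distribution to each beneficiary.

Nell first takes ₹150,000, leaving a balance of ₹425,000. Nell then takes two-fifths of the balance (₹170,000), for a total of ₹320,000. The remaining ₹255,000 passes to the descendants.
The descendants' portion (₹255,000) is divided into 5 shares of ₹51,000: Uma, Qadir, and Ottilie each take ₹51,000; Linnea's ₹51,000 share passes to Linnea's issue; Maeve's ₹51,000 share passes to Maeve's issue.
Linnea's share (₹51,000) is divided into 3 shares of ₹17,000: Anna, Oona, and Bruno each take ₹17,000.
Maeve's share (₹51,000) is divided into 3 shares of ₹17,000: Kira, Bilal, and Lachlan each take ₹17,000.

Nell: ₹320,000; Uma: ₹51,000; Anna: ₹17,000; Oona: ₹17,000; Bruno: ₹17,000; Qadir: ₹51,000; Kira: ₹17,000; Bilal: ₹17,000; Lachlan: ₹17,000; Ottilie: ₹51,000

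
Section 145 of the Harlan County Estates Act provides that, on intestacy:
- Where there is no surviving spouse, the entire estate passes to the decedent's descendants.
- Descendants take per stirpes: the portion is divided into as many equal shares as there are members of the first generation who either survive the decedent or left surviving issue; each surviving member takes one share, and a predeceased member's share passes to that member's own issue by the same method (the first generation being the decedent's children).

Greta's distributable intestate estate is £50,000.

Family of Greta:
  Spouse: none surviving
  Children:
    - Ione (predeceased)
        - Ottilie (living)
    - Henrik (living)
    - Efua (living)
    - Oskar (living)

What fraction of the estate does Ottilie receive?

Ottilie receives 1/4 of the estate.

The entire £50,000 passes to the descendants.
That amount (£50,000) is divided into 4 shares of £12,500: Henrik, Efua, and Oskar each take £12,500; Ione's £12,500 share passes to Ione's issue.
Ione's share (£12,500) passes entirely to Ottilie.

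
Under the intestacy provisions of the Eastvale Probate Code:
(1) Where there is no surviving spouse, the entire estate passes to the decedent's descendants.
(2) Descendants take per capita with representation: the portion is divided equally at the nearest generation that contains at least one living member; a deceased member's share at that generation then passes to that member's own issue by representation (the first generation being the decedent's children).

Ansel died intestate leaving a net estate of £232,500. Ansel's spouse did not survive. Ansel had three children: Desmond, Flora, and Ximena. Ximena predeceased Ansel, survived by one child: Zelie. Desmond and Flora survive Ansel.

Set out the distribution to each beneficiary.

Desmond: £77,500; Flora: £77,500; Zelie: £77,500

The entire £232,500 passes to the descendants.
That amount (£232,500) is divided into 3 shares of £77,500: Desmond and Flora each take £77,500; Ximena's £77,500 share passes to Ximena's issue.
Ximena's share (£77,500) passes entirely to Zelie.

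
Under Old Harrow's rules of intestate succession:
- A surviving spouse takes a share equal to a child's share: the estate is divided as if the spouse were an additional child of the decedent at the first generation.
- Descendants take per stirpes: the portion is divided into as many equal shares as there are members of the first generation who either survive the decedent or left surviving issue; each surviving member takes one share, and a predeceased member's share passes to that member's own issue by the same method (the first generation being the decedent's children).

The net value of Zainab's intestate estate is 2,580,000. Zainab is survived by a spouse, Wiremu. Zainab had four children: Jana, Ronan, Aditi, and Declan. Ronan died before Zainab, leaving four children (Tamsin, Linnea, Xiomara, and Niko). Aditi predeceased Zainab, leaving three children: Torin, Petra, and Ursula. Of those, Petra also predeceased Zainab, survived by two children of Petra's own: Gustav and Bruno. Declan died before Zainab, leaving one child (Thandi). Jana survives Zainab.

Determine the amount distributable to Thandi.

Thandi receives 516,000.

The spouse counts as an additional share at the children's level, so there are 5 primary shares of 516,000. Wiremu takes one such share (516,000).
The children's combined portion (2,064,000) is divided into 4 shares of 516,000: Jana takes 516,000; Ronan's 516,000 share passes to Ronan's issue; Aditi's 516,000 share passes to Aditi's issue; Declan's 516,000 share passes to Declan's issue.
Ronan's share (516,000) is divided into 4 shares of 129,000: Tamsin, Linnea, Xiomara, and Niko each take 129,000.
Aditi's share (516,000) is divided into 3 shares of 172,000: Torin and Ursula each take 172,000; Petra's 172,000 share passes to Petra's issue.
Petra's share (172,000) is divided into 2 shares of 86,000: Gustav and Bruno each take 86,000.
Declan's share (516,000) passes entirely to Thandi.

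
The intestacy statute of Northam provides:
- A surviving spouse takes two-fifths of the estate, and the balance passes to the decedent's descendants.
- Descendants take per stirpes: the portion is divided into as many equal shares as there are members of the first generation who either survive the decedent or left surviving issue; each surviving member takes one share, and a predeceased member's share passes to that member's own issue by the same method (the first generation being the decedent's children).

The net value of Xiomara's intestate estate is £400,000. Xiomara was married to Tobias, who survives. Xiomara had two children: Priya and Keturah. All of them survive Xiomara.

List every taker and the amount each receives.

Tobias takes two-fifths of £400,000 = £160,000. The remaining £240,000 passes to the descendants.
The descendants' portion (£240,000) is divided into 2 shares of £120,000: Priya and Keturah each take £120,000.

Tobias: £160,000; Priya: £120,000; Keturah: £120,000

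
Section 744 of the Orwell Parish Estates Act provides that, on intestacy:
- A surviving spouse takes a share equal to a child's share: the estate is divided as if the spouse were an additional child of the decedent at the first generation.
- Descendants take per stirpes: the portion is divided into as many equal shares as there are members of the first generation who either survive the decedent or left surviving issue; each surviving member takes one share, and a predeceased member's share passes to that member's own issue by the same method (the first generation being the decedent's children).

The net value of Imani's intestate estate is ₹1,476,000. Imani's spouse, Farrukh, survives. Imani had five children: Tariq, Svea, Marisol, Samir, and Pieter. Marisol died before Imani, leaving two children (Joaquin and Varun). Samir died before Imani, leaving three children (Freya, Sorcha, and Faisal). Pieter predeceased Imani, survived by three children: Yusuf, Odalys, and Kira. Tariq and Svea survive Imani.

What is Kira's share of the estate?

Kira receives ₹82,000.

The spouse counts as an additional share at the children's level, so there are 6 primary shares of ₹246,000. Farrukh takes one such share (₹246,000).
The children's combined portion (₹1,230,000) is divided into 5 shares of ₹246,000: Tariq and Svea each take ₹246,000; Marisol's ₹246,000 share passes to Marisol's issue; Samir's ₹246,000 share passes to Samir's issue; Pieter's ₹246,000 share passes to Pieter's issue.
Marisol's share (₹246,000) is divided into 2 shares of ₹123,000: Joaquin and Varun each take ₹123,000.
Samir's share (₹246,000) is divided into 3 shares of ₹82,000: Freya, Sorcha, and Faisal each take ₹82,000.
Pieter's share (₹246,000) is divided into 3 shares of ₹82,000: Yusuf, Odalys, and Kira each take ₹82,000.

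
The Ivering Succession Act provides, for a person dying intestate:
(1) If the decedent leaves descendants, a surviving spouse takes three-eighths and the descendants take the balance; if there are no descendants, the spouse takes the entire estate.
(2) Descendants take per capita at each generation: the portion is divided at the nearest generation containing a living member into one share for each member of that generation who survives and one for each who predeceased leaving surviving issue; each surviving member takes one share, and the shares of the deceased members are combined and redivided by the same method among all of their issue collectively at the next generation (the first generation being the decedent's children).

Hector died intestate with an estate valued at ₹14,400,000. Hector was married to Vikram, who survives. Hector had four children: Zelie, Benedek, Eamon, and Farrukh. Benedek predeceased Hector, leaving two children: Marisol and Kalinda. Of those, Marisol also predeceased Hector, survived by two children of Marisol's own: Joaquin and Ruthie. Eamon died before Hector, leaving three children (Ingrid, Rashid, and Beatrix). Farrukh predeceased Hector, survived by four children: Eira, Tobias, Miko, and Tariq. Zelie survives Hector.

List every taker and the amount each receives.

Vikram takes three-eighths of ₹14,400,000 = ₹5,400,000. The remaining ₹9,000,000 passes to the descendants.
The descendants' portion (₹9,000,000) is divided at the children's generation into 4 shares of ₹2,250,000. Zelie takes ₹2,250,000. The 3 shares of the deceased (Benedek, Eamon, and Farrukh) are combined into a pool of ₹6,750,000.
That pool (₹6,750,000) is divided at the grandchildren's generation into 9 shares of ₹750,000. Kalinda, Ingrid, Rashid, Beatrix, Eira, Tobias, Miko, and Tariq each take ₹750,000. The remaining share for the deceased Marisol (₹750,000) is carried to the next generation.
That pool (₹750,000) is divided at the great-grandchildren's generation equally among Joaquin and Ruthie: ₹375,000 each.

Vikram: ₹5,400,000; Zelie: ₹2,250,000; Joaquin: ₹375,000; Ruthie: ₹375,000; Kalinda: ₹750,000; Ingrid: ₹750,000; Rashid: ₹750,000; Beatrix: ₹750,000; Eira: ₹750,000; Tobias: ₹750,000; Miko: ₹750,000; Tariq: ₹750,000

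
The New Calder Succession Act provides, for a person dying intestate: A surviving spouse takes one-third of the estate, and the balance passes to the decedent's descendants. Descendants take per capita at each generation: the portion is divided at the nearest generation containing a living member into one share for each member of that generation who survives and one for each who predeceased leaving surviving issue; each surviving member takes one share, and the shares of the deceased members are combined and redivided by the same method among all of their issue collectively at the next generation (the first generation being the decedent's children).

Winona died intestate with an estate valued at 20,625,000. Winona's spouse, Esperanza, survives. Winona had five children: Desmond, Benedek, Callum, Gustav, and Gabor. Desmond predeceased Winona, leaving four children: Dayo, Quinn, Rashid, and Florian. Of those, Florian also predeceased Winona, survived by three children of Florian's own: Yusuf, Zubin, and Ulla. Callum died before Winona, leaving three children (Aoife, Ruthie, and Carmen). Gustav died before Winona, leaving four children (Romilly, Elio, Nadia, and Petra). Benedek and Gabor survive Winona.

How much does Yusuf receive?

Esperanza takes one-third of 20,625,000 = 6,875,000. The remaining 13,750,000 passes to the descendants.
The descendants' portion (13,750,000) is divided at the children's generation into 5 shares of 2,750,000. Benedek and Gabor each take 2,750,000. The 3 shares of the deceased (Desmond, Callum, and Gustav) are combined into a pool of 8,250,000.
That pool (8,250,000) is divided at the grandchildren's generation into 11 shares of 750,000. Dayo, Quinn, Rashid, Aoife, Ruthie, Carmen, Romilly, Elio, Nadia, and Petra each take 750,000. The remaining share for the deceased Florian (750,000) is carried to the next generation.
That pool (750,000) is divided at the great-grandchildren's generation equally among Yusuf, Zubin, and Ulla: 250,000 each.

Yusuf receives 250,000.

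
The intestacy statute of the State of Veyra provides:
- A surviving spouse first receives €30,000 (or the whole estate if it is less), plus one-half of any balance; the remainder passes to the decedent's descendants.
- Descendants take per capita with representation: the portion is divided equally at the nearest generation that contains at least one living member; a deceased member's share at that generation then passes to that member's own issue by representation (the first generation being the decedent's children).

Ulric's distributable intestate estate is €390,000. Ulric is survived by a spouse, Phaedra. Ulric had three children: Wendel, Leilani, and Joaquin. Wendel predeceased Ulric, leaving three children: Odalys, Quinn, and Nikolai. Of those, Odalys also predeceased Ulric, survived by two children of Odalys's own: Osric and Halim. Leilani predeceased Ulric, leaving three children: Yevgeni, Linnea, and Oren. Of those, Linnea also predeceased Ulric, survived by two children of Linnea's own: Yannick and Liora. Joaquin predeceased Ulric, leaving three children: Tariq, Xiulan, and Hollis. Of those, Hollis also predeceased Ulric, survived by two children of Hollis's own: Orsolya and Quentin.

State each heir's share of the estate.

Phaedra: €210,000; Osric: €10,000; Halim: €10,000; Quinn: €20,000; Nikolai: €20,000; Yevgeni: €20,000; Yannick: €10,000; Liora: €10,000; Oren: €20,000; Tariq: €20,000; Xiulan: €20,000; Orsolya: €10,000; Quentin: €10,000

Phaedra first takes €30,000, leaving a balance of €360,000. Phaedra then takes one-half of the balance (€180,000), for a total of €210,000. The remaining €180,000 passes to the descendants.
No child survives, so the initial division is made at the grandchildren's generation.
The descendants' portion (€180,000) is divided into 9 shares of €20,000: Quinn, Nikolai, Yevgeni, Oren, Tariq, and Xiulan each take €20,000; Odalys's €20,000 share passes to Odalys's issue; Linnea's €20,000 share passes to Linnea's issue; Hollis's €20,000 share passes to Hollis's issue.
Odalys's share (€20,000) is divided into 2 shares of €10,000: Osric and Halim each take €10,000.
Linnea's share (€20,000) is divided into 2 shares of €10,000: Yannick and Liora each take €10,000.
Hollis's share (€20,000) is divided into 2 shares of €10,000: Orsolya and Quentin each take €10,000.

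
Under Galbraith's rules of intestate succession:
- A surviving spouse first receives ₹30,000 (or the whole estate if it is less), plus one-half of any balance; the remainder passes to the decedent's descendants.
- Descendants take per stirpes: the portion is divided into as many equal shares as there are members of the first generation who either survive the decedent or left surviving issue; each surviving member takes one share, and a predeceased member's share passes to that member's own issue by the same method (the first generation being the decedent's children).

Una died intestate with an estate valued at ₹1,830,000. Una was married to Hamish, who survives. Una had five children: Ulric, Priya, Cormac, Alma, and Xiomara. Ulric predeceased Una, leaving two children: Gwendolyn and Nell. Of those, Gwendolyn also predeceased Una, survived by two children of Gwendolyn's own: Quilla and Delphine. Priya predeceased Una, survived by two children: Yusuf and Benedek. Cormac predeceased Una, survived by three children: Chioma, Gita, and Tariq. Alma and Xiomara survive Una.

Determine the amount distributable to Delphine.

Delphine receives ₹45,000.

Hamish first takes ₹30,000, leaving a balance of ₹1,800,000. Hamish then takes one-half of the balance (₹900,000), for a total of ₹930,000. The remaining ₹900,000 passes to the descendants.
The descendants' portion (₹900,000) is divided into 5 shares of ₹180,000: Alma and Xiomara each take ₹180,000; Ulric's ₹180,000 share passes to Ulric's issue; Priya's ₹180,000 share passes to Priya's issue; Cormac's ₹180,000 share passes to Cormac's issue.
Ulric's share (₹180,000) is divided into 2 shares of ₹90,000: Nell takes ₹90,000; Gwendolyn's ₹90,000 share passes to Gwendolyn's issue.
Gwendolyn's share (₹90,000) is divided into 2 shares of ₹45,000: Quilla and Delphine each take ₹45,000.
Priya's share (₹180,000) is divided into 2 shares of ₹90,000: Yusuf and Benedek each take ₹90,000.
Cormac's share (₹180,000) is divided into 3 shares of ₹60,000: Chioma, Gita, and Tariq each take ₹60,000.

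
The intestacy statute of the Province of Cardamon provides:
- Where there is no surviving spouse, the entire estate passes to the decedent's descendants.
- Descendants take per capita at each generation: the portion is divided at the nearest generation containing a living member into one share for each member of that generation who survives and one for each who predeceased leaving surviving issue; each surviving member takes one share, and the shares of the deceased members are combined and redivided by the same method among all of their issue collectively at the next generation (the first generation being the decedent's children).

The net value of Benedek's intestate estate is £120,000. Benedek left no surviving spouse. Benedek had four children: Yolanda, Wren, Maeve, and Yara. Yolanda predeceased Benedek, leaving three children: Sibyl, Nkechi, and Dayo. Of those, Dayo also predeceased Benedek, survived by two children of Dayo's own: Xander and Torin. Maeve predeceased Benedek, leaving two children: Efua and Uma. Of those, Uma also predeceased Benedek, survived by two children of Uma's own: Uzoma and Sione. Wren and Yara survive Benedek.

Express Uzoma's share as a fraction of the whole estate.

Uzoma receives 1/20 of the estate.

The entire £120,000 passes to the descendants.
That amount (£120,000) is divided at the children's generation into 4 shares of £30,000. Wren and Yara each take £30,000. The 2 shares of the deceased (Yolanda and Maeve) are combined into a pool of £60,000.
That pool (£60,000) is divided at the grandchildren's generation into 5 shares of £12,000. Sibyl, Nkechi, and Efua each take £12,000. The 2 shares of the deceased (Dayo and Uma) are combined into a pool of £24,000.
That pool (£24,000) is divided at the great-grandchildren's generation equally among Xander, Torin, Uzoma, and Sione: £6,000 each.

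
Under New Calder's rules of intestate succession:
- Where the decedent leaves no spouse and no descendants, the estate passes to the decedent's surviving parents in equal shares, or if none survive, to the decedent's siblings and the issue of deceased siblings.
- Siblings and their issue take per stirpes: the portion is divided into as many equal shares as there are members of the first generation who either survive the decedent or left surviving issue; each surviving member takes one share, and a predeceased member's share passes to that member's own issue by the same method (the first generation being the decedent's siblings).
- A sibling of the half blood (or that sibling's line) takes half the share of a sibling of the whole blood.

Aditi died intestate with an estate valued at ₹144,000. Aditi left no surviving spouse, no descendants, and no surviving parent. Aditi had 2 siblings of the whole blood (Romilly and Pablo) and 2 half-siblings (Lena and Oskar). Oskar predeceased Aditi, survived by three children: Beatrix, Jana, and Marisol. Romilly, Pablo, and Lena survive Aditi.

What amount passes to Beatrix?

The entire ₹144,000 passes to the siblings and their issue.
Counting each half-blood sibling's line as half a unit, there are 3 units in ₹144,000, so one unit is ₹48,000. Whole-blood lines (Romilly and Pablo) take ₹48,000 each; half-blood lines (Lena and Oskar) take ₹24,000 each.
Oskar's share (₹24,000) is divided into 3 shares of ₹8,000: Beatrix, Jana, and Marisol each take ₹8,000.

Beatrix receives ₹8,000.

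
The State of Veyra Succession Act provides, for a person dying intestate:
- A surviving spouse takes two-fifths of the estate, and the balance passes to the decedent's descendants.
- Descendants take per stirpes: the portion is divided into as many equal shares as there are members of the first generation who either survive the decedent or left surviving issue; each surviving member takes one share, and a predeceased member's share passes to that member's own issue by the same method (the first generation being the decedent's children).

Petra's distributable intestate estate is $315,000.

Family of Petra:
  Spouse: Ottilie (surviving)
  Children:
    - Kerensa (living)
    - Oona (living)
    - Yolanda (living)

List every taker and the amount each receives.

Ottilie: $126,000; Kerensa: $63,000; Oona: $63,000; Yolanda: $63,000

Ottilie takes two-fifths of $315,000 = $126,000. The remaining $189,000 passes to the descendants.
The descendants' portion ($189,000) is divided into 3 shares of $63,000: Kerensa, Oona, and Yolanda each take $63,000.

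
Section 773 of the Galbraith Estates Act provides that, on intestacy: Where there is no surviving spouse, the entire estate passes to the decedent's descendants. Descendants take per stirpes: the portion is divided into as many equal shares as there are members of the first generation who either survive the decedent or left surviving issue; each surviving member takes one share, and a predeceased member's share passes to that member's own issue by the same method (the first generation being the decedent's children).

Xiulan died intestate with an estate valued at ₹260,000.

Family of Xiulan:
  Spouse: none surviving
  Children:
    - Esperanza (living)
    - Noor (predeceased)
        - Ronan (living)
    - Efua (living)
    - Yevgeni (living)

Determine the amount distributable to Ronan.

The entire ₹260,000 passes to the descendants.
That amount (₹260,000) is divided into 4 shares of ₹65,000: Esperanza, Efua, and Yevgeni each take ₹65,000; Noor's ₹65,000 share passes to Noor's issue.
Noor's share (₹65,000) passes entirely to Ronan.

Ronan receives ₹65,000.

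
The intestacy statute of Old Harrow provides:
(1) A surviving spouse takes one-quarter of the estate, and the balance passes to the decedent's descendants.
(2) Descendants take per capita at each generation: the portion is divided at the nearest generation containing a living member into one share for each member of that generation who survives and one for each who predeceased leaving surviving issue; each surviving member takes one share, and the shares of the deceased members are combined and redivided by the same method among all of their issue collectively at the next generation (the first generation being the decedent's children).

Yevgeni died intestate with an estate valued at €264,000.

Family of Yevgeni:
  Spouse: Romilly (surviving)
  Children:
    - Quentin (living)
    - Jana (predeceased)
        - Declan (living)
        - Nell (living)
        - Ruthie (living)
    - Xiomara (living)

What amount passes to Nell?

Romilly takes one-quarter of €264,000 = €66,000. The remaining €198,000 passes to the descendants.
The descendants' portion (€198,000) is divided at the children's generation into 3 shares of €66,000. Quentin and Xiomara each take €66,000. The remaining share for the deceased Jana (€66,000) is carried to the next generation.
That pool (€66,000) is divided at the grandchildren's generation equally among Declan, Nell, and Ruthie: €22,000 each.

Nell receives €22,000.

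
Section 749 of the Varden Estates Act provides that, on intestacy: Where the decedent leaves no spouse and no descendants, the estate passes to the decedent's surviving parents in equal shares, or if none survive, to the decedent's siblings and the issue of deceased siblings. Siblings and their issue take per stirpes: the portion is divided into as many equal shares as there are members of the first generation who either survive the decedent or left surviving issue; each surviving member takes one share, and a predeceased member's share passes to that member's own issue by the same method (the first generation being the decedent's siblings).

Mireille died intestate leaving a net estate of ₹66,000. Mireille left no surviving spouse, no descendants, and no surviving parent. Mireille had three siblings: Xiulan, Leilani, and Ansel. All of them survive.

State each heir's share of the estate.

The entire ₹66,000 passes to the siblings and their issue.
That amount (₹66,000) is divided into 3 shares of ₹22,000: Xiulan, Leilani, and Ansel each take ₹22,000.

Xiulan: ₹22,000; Leilani: ₹22,000; Ansel: ₹22,000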